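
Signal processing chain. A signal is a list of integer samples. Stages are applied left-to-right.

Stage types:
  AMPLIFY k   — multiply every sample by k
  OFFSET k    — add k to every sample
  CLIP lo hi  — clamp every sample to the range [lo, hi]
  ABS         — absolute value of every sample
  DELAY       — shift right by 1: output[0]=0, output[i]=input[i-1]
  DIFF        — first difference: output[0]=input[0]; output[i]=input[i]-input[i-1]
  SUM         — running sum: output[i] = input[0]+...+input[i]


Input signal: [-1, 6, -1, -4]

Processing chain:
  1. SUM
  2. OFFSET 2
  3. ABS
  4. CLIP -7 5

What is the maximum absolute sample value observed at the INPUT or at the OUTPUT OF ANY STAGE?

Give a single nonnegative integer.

Answer: 7

Derivation:
Input: [-1, 6, -1, -4] (max |s|=6)
Stage 1 (SUM): sum[0..0]=-1, sum[0..1]=5, sum[0..2]=4, sum[0..3]=0 -> [-1, 5, 4, 0] (max |s|=5)
Stage 2 (OFFSET 2): -1+2=1, 5+2=7, 4+2=6, 0+2=2 -> [1, 7, 6, 2] (max |s|=7)
Stage 3 (ABS): |1|=1, |7|=7, |6|=6, |2|=2 -> [1, 7, 6, 2] (max |s|=7)
Stage 4 (CLIP -7 5): clip(1,-7,5)=1, clip(7,-7,5)=5, clip(6,-7,5)=5, clip(2,-7,5)=2 -> [1, 5, 5, 2] (max |s|=5)
Overall max amplitude: 7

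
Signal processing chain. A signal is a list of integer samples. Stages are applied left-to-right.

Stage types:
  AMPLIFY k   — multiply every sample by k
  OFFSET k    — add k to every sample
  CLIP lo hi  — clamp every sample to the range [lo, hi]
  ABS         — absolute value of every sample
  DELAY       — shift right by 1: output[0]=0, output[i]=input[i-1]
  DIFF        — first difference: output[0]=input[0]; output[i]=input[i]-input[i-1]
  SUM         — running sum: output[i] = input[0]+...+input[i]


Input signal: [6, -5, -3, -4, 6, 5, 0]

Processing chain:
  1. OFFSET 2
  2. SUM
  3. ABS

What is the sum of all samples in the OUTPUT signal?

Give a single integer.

Answer: 65

Derivation:
Input: [6, -5, -3, -4, 6, 5, 0]
Stage 1 (OFFSET 2): 6+2=8, -5+2=-3, -3+2=-1, -4+2=-2, 6+2=8, 5+2=7, 0+2=2 -> [8, -3, -1, -2, 8, 7, 2]
Stage 2 (SUM): sum[0..0]=8, sum[0..1]=5, sum[0..2]=4, sum[0..3]=2, sum[0..4]=10, sum[0..5]=17, sum[0..6]=19 -> [8, 5, 4, 2, 10, 17, 19]
Stage 3 (ABS): |8|=8, |5|=5, |4|=4, |2|=2, |10|=10, |17|=17, |19|=19 -> [8, 5, 4, 2, 10, 17, 19]
Output sum: 65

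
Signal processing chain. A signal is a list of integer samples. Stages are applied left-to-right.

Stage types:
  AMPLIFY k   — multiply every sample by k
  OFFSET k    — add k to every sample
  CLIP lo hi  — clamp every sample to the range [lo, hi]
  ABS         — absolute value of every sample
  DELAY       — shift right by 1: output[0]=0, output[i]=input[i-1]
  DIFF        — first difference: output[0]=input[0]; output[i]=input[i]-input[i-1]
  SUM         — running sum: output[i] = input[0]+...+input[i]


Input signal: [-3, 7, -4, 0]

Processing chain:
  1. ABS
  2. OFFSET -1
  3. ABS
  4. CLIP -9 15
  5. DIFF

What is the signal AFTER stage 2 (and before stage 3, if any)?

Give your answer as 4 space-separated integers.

Input: [-3, 7, -4, 0]
Stage 1 (ABS): |-3|=3, |7|=7, |-4|=4, |0|=0 -> [3, 7, 4, 0]
Stage 2 (OFFSET -1): 3+-1=2, 7+-1=6, 4+-1=3, 0+-1=-1 -> [2, 6, 3, -1]

Answer: 2 6 3 -1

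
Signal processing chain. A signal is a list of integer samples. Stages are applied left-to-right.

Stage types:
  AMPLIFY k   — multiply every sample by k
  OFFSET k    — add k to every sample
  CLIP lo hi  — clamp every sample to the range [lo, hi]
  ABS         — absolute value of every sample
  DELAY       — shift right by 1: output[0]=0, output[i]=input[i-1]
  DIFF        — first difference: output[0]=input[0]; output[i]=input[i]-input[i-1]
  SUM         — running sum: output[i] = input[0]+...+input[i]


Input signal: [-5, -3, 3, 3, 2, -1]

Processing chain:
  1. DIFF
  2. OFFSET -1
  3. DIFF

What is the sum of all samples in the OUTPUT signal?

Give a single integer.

Answer: -4

Derivation:
Input: [-5, -3, 3, 3, 2, -1]
Stage 1 (DIFF): s[0]=-5, -3--5=2, 3--3=6, 3-3=0, 2-3=-1, -1-2=-3 -> [-5, 2, 6, 0, -1, -3]
Stage 2 (OFFSET -1): -5+-1=-6, 2+-1=1, 6+-1=5, 0+-1=-1, -1+-1=-2, -3+-1=-4 -> [-6, 1, 5, -1, -2, -4]
Stage 3 (DIFF): s[0]=-6, 1--6=7, 5-1=4, -1-5=-6, -2--1=-1, -4--2=-2 -> [-6, 7, 4, -6, -1, -2]
Output sum: -4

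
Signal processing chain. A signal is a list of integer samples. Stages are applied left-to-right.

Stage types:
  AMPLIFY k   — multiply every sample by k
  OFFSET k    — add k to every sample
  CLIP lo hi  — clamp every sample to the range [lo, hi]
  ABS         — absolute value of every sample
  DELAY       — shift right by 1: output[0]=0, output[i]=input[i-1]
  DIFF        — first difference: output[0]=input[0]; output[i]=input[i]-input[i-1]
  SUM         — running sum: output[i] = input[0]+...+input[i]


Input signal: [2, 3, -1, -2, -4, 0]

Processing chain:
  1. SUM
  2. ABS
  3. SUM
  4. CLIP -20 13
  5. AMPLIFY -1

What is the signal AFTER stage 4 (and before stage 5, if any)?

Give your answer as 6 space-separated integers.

Input: [2, 3, -1, -2, -4, 0]
Stage 1 (SUM): sum[0..0]=2, sum[0..1]=5, sum[0..2]=4, sum[0..3]=2, sum[0..4]=-2, sum[0..5]=-2 -> [2, 5, 4, 2, -2, -2]
Stage 2 (ABS): |2|=2, |5|=5, |4|=4, |2|=2, |-2|=2, |-2|=2 -> [2, 5, 4, 2, 2, 2]
Stage 3 (SUM): sum[0..0]=2, sum[0..1]=7, sum[0..2]=11, sum[0..3]=13, sum[0..4]=15, sum[0..5]=17 -> [2, 7, 11, 13, 15, 17]
Stage 4 (CLIP -20 13): clip(2,-20,13)=2, clip(7,-20,13)=7, clip(11,-20,13)=11, clip(13,-20,13)=13, clip(15,-20,13)=13, clip(17,-20,13)=13 -> [2, 7, 11, 13, 13, 13]

Answer: 2 7 11 13 13 13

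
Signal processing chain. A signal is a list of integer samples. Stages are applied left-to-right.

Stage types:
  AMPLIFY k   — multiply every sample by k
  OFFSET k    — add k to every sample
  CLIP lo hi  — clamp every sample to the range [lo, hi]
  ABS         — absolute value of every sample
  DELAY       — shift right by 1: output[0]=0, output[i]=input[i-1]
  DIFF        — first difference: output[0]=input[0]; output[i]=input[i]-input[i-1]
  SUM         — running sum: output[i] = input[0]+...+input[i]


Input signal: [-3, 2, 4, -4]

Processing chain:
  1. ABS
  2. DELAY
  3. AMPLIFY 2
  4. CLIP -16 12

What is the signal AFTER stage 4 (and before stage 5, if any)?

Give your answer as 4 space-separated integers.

Answer: 0 6 4 8

Derivation:
Input: [-3, 2, 4, -4]
Stage 1 (ABS): |-3|=3, |2|=2, |4|=4, |-4|=4 -> [3, 2, 4, 4]
Stage 2 (DELAY): [0, 3, 2, 4] = [0, 3, 2, 4] -> [0, 3, 2, 4]
Stage 3 (AMPLIFY 2): 0*2=0, 3*2=6, 2*2=4, 4*2=8 -> [0, 6, 4, 8]
Stage 4 (CLIP -16 12): clip(0,-16,12)=0, clip(6,-16,12)=6, clip(4,-16,12)=4, clip(8,-16,12)=8 -> [0, 6, 4, 8]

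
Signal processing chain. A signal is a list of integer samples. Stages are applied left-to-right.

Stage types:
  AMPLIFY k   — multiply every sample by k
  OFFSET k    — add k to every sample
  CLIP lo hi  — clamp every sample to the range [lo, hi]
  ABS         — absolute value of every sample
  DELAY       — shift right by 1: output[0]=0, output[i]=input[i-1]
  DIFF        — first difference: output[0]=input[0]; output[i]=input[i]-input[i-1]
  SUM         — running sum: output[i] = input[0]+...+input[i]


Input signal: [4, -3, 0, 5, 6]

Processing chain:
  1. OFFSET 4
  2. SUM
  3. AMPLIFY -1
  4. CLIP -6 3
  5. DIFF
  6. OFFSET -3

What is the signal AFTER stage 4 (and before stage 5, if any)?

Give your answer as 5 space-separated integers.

Answer: -6 -6 -6 -6 -6

Derivation:
Input: [4, -3, 0, 5, 6]
Stage 1 (OFFSET 4): 4+4=8, -3+4=1, 0+4=4, 5+4=9, 6+4=10 -> [8, 1, 4, 9, 10]
Stage 2 (SUM): sum[0..0]=8, sum[0..1]=9, sum[0..2]=13, sum[0..3]=22, sum[0..4]=32 -> [8, 9, 13, 22, 32]
Stage 3 (AMPLIFY -1): 8*-1=-8, 9*-1=-9, 13*-1=-13, 22*-1=-22, 32*-1=-32 -> [-8, -9, -13, -22, -32]
Stage 4 (CLIP -6 3): clip(-8,-6,3)=-6, clip(-9,-6,3)=-6, clip(-13,-6,3)=-6, clip(-22,-6,3)=-6, clip(-32,-6,3)=-6 -> [-6, -6, -6, -6, -6]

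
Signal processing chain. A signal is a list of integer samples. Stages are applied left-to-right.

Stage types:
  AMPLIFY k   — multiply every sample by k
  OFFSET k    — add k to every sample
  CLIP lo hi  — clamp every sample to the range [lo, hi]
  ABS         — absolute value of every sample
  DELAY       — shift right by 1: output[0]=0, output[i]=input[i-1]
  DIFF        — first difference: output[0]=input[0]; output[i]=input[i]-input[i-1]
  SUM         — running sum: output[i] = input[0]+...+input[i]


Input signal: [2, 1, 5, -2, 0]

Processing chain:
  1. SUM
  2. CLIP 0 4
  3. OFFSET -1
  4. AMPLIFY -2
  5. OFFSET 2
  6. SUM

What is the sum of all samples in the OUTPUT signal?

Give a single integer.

Input: [2, 1, 5, -2, 0]
Stage 1 (SUM): sum[0..0]=2, sum[0..1]=3, sum[0..2]=8, sum[0..3]=6, sum[0..4]=6 -> [2, 3, 8, 6, 6]
Stage 2 (CLIP 0 4): clip(2,0,4)=2, clip(3,0,4)=3, clip(8,0,4)=4, clip(6,0,4)=4, clip(6,0,4)=4 -> [2, 3, 4, 4, 4]
Stage 3 (OFFSET -1): 2+-1=1, 3+-1=2, 4+-1=3, 4+-1=3, 4+-1=3 -> [1, 2, 3, 3, 3]
Stage 4 (AMPLIFY -2): 1*-2=-2, 2*-2=-4, 3*-2=-6, 3*-2=-6, 3*-2=-6 -> [-2, -4, -6, -6, -6]
Stage 5 (OFFSET 2): -2+2=0, -4+2=-2, -6+2=-4, -6+2=-4, -6+2=-4 -> [0, -2, -4, -4, -4]
Stage 6 (SUM): sum[0..0]=0, sum[0..1]=-2, sum[0..2]=-6, sum[0..3]=-10, sum[0..4]=-14 -> [0, -2, -6, -10, -14]
Output sum: -32

Answer: -32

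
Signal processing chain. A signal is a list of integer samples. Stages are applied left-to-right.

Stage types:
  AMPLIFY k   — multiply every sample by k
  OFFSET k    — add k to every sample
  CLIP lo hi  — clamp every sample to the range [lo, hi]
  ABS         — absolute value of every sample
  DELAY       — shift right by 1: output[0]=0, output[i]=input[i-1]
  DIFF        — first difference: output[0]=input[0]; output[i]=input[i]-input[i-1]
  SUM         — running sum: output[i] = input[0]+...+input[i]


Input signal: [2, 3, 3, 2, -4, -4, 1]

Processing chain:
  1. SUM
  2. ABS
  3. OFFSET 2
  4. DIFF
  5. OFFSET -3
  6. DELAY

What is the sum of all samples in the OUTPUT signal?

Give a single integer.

Input: [2, 3, 3, 2, -4, -4, 1]
Stage 1 (SUM): sum[0..0]=2, sum[0..1]=5, sum[0..2]=8, sum[0..3]=10, sum[0..4]=6, sum[0..5]=2, sum[0..6]=3 -> [2, 5, 8, 10, 6, 2, 3]
Stage 2 (ABS): |2|=2, |5|=5, |8|=8, |10|=10, |6|=6, |2|=2, |3|=3 -> [2, 5, 8, 10, 6, 2, 3]
Stage 3 (OFFSET 2): 2+2=4, 5+2=7, 8+2=10, 10+2=12, 6+2=8, 2+2=4, 3+2=5 -> [4, 7, 10, 12, 8, 4, 5]
Stage 4 (DIFF): s[0]=4, 7-4=3, 10-7=3, 12-10=2, 8-12=-4, 4-8=-4, 5-4=1 -> [4, 3, 3, 2, -4, -4, 1]
Stage 5 (OFFSET -3): 4+-3=1, 3+-3=0, 3+-3=0, 2+-3=-1, -4+-3=-7, -4+-3=-7, 1+-3=-2 -> [1, 0, 0, -1, -7, -7, -2]
Stage 6 (DELAY): [0, 1, 0, 0, -1, -7, -7] = [0, 1, 0, 0, -1, -7, -7] -> [0, 1, 0, 0, -1, -7, -7]
Output sum: -14

Answer: -14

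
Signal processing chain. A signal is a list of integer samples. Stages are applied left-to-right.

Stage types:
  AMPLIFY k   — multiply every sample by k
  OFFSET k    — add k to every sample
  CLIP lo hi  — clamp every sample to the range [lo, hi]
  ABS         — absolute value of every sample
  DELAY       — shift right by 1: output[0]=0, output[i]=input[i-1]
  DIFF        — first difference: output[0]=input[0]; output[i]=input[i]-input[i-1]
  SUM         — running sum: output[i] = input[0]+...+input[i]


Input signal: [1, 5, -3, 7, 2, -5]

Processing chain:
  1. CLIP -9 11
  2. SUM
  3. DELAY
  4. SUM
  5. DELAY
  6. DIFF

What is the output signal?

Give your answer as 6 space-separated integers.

Answer: 0 0 1 6 3 10

Derivation:
Input: [1, 5, -3, 7, 2, -5]
Stage 1 (CLIP -9 11): clip(1,-9,11)=1, clip(5,-9,11)=5, clip(-3,-9,11)=-3, clip(7,-9,11)=7, clip(2,-9,11)=2, clip(-5,-9,11)=-5 -> [1, 5, -3, 7, 2, -5]
Stage 2 (SUM): sum[0..0]=1, sum[0..1]=6, sum[0..2]=3, sum[0..3]=10, sum[0..4]=12, sum[0..5]=7 -> [1, 6, 3, 10, 12, 7]
Stage 3 (DELAY): [0, 1, 6, 3, 10, 12] = [0, 1, 6, 3, 10, 12] -> [0, 1, 6, 3, 10, 12]
Stage 4 (SUM): sum[0..0]=0, sum[0..1]=1, sum[0..2]=7, sum[0..3]=10, sum[0..4]=20, sum[0..5]=32 -> [0, 1, 7, 10, 20, 32]
Stage 5 (DELAY): [0, 0, 1, 7, 10, 20] = [0, 0, 1, 7, 10, 20] -> [0, 0, 1, 7, 10, 20]
Stage 6 (DIFF): s[0]=0, 0-0=0, 1-0=1, 7-1=6, 10-7=3, 20-10=10 -> [0, 0, 1, 6, 3, 10]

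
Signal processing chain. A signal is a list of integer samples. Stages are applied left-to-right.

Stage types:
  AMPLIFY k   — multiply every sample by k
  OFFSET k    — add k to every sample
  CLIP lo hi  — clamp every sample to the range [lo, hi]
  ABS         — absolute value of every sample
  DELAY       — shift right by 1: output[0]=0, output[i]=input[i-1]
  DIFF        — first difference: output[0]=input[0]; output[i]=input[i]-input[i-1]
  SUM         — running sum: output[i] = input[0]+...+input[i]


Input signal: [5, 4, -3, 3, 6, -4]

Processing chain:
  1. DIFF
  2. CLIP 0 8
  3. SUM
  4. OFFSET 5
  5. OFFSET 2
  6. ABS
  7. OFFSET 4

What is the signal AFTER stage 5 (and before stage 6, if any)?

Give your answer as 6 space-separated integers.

Answer: 12 12 12 18 21 21

Derivation:
Input: [5, 4, -3, 3, 6, -4]
Stage 1 (DIFF): s[0]=5, 4-5=-1, -3-4=-7, 3--3=6, 6-3=3, -4-6=-10 -> [5, -1, -7, 6, 3, -10]
Stage 2 (CLIP 0 8): clip(5,0,8)=5, clip(-1,0,8)=0, clip(-7,0,8)=0, clip(6,0,8)=6, clip(3,0,8)=3, clip(-10,0,8)=0 -> [5, 0, 0, 6, 3, 0]
Stage 3 (SUM): sum[0..0]=5, sum[0..1]=5, sum[0..2]=5, sum[0..3]=11, sum[0..4]=14, sum[0..5]=14 -> [5, 5, 5, 11, 14, 14]
Stage 4 (OFFSET 5): 5+5=10, 5+5=10, 5+5=10, 11+5=16, 14+5=19, 14+5=19 -> [10, 10, 10, 16, 19, 19]
Stage 5 (OFFSET 2): 10+2=12, 10+2=12, 10+2=12, 16+2=18, 19+2=21, 19+2=21 -> [12, 12, 12, 18, 21, 21]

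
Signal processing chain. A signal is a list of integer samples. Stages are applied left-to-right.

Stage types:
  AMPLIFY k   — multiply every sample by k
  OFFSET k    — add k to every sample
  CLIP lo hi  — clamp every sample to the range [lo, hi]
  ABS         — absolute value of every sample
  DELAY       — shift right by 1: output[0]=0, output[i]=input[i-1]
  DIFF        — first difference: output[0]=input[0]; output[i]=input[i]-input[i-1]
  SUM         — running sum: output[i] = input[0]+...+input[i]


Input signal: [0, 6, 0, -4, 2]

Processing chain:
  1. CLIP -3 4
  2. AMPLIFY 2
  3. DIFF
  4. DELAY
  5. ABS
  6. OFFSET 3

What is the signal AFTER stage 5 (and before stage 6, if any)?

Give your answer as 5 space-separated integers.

Answer: 0 0 8 8 6

Derivation:
Input: [0, 6, 0, -4, 2]
Stage 1 (CLIP -3 4): clip(0,-3,4)=0, clip(6,-3,4)=4, clip(0,-3,4)=0, clip(-4,-3,4)=-3, clip(2,-3,4)=2 -> [0, 4, 0, -3, 2]
Stage 2 (AMPLIFY 2): 0*2=0, 4*2=8, 0*2=0, -3*2=-6, 2*2=4 -> [0, 8, 0, -6, 4]
Stage 3 (DIFF): s[0]=0, 8-0=8, 0-8=-8, -6-0=-6, 4--6=10 -> [0, 8, -8, -6, 10]
Stage 4 (DELAY): [0, 0, 8, -8, -6] = [0, 0, 8, -8, -6] -> [0, 0, 8, -8, -6]
Stage 5 (ABS): |0|=0, |0|=0, |8|=8, |-8|=8, |-6|=6 -> [0, 0, 8, 8, 6]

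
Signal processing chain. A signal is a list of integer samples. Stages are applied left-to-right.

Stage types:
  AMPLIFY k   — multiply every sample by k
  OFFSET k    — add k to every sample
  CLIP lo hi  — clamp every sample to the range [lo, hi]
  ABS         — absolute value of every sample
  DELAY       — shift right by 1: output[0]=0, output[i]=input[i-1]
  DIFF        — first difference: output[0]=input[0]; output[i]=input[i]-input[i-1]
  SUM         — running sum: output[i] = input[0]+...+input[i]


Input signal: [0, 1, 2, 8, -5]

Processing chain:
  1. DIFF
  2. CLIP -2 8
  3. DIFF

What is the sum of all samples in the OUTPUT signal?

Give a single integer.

Input: [0, 1, 2, 8, -5]
Stage 1 (DIFF): s[0]=0, 1-0=1, 2-1=1, 8-2=6, -5-8=-13 -> [0, 1, 1, 6, -13]
Stage 2 (CLIP -2 8): clip(0,-2,8)=0, clip(1,-2,8)=1, clip(1,-2,8)=1, clip(6,-2,8)=6, clip(-13,-2,8)=-2 -> [0, 1, 1, 6, -2]
Stage 3 (DIFF): s[0]=0, 1-0=1, 1-1=0, 6-1=5, -2-6=-8 -> [0, 1, 0, 5, -8]
Output sum: -2

Answer: -2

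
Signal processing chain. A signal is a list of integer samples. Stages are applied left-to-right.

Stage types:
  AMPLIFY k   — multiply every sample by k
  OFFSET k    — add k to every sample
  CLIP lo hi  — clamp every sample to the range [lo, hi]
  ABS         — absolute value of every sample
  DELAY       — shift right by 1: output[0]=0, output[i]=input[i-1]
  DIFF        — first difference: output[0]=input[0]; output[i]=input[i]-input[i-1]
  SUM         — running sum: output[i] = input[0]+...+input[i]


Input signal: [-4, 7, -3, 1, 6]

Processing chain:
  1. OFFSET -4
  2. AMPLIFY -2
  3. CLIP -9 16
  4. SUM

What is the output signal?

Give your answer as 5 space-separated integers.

Input: [-4, 7, -3, 1, 6]
Stage 1 (OFFSET -4): -4+-4=-8, 7+-4=3, -3+-4=-7, 1+-4=-3, 6+-4=2 -> [-8, 3, -7, -3, 2]
Stage 2 (AMPLIFY -2): -8*-2=16, 3*-2=-6, -7*-2=14, -3*-2=6, 2*-2=-4 -> [16, -6, 14, 6, -4]
Stage 3 (CLIP -9 16): clip(16,-9,16)=16, clip(-6,-9,16)=-6, clip(14,-9,16)=14, clip(6,-9,16)=6, clip(-4,-9,16)=-4 -> [16, -6, 14, 6, -4]
Stage 4 (SUM): sum[0..0]=16, sum[0..1]=10, sum[0..2]=24, sum[0..3]=30, sum[0..4]=26 -> [16, 10, 24, 30, 26]

Answer: 16 10 24 30 26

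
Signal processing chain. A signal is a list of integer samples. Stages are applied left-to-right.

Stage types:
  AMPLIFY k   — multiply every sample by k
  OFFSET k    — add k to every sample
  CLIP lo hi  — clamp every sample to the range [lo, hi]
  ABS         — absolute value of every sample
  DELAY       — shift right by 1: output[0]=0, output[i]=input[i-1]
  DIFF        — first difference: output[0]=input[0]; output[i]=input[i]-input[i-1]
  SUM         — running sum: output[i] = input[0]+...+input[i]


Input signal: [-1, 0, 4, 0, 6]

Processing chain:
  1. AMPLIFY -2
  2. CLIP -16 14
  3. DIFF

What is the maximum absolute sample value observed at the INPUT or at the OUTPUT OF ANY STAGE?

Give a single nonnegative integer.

Answer: 12

Derivation:
Input: [-1, 0, 4, 0, 6] (max |s|=6)
Stage 1 (AMPLIFY -2): -1*-2=2, 0*-2=0, 4*-2=-8, 0*-2=0, 6*-2=-12 -> [2, 0, -8, 0, -12] (max |s|=12)
Stage 2 (CLIP -16 14): clip(2,-16,14)=2, clip(0,-16,14)=0, clip(-8,-16,14)=-8, clip(0,-16,14)=0, clip(-12,-16,14)=-12 -> [2, 0, -8, 0, -12] (max |s|=12)
Stage 3 (DIFF): s[0]=2, 0-2=-2, -8-0=-8, 0--8=8, -12-0=-12 -> [2, -2, -8, 8, -12] (max |s|=12)
Overall max amplitude: 12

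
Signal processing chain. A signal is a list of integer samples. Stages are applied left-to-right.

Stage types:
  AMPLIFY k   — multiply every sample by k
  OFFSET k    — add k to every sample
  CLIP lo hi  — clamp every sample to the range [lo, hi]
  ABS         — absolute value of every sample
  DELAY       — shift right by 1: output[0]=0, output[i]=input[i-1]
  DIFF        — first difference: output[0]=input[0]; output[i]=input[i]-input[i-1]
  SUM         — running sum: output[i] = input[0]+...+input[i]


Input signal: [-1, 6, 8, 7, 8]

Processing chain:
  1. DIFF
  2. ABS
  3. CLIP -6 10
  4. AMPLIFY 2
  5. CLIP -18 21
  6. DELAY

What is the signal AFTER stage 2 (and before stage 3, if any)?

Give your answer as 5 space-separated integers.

Input: [-1, 6, 8, 7, 8]
Stage 1 (DIFF): s[0]=-1, 6--1=7, 8-6=2, 7-8=-1, 8-7=1 -> [-1, 7, 2, -1, 1]
Stage 2 (ABS): |-1|=1, |7|=7, |2|=2, |-1|=1, |1|=1 -> [1, 7, 2, 1, 1]

Answer: 1 7 2 1 1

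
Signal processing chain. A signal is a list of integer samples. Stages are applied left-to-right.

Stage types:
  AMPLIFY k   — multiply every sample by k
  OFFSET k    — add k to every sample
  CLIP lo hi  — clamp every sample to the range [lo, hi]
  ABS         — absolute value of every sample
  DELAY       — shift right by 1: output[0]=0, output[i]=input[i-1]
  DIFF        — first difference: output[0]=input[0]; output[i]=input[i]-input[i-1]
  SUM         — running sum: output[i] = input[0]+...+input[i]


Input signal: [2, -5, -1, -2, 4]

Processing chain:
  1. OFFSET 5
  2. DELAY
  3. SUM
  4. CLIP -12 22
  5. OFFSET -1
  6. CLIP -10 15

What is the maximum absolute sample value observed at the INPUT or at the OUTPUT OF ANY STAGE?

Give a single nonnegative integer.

Input: [2, -5, -1, -2, 4] (max |s|=5)
Stage 1 (OFFSET 5): 2+5=7, -5+5=0, -1+5=4, -2+5=3, 4+5=9 -> [7, 0, 4, 3, 9] (max |s|=9)
Stage 2 (DELAY): [0, 7, 0, 4, 3] = [0, 7, 0, 4, 3] -> [0, 7, 0, 4, 3] (max |s|=7)
Stage 3 (SUM): sum[0..0]=0, sum[0..1]=7, sum[0..2]=7, sum[0..3]=11, sum[0..4]=14 -> [0, 7, 7, 11, 14] (max |s|=14)
Stage 4 (CLIP -12 22): clip(0,-12,22)=0, clip(7,-12,22)=7, clip(7,-12,22)=7, clip(11,-12,22)=11, clip(14,-12,22)=14 -> [0, 7, 7, 11, 14] (max |s|=14)
Stage 5 (OFFSET -1): 0+-1=-1, 7+-1=6, 7+-1=6, 11+-1=10, 14+-1=13 -> [-1, 6, 6, 10, 13] (max |s|=13)
Stage 6 (CLIP -10 15): clip(-1,-10,15)=-1, clip(6,-10,15)=6, clip(6,-10,15)=6, clip(10,-10,15)=10, clip(13,-10,15)=13 -> [-1, 6, 6, 10, 13] (max |s|=13)
Overall max amplitude: 14

Answer: 14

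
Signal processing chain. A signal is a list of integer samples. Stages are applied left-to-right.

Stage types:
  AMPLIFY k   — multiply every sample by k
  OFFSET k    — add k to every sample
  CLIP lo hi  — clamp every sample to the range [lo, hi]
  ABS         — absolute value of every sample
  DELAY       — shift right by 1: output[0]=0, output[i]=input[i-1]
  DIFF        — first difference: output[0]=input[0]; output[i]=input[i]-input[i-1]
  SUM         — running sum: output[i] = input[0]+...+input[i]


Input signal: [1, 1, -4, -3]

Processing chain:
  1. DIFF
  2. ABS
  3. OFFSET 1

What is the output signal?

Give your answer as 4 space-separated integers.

Answer: 2 1 6 2

Derivation:
Input: [1, 1, -4, -3]
Stage 1 (DIFF): s[0]=1, 1-1=0, -4-1=-5, -3--4=1 -> [1, 0, -5, 1]
Stage 2 (ABS): |1|=1, |0|=0, |-5|=5, |1|=1 -> [1, 0, 5, 1]
Stage 3 (OFFSET 1): 1+1=2, 0+1=1, 5+1=6, 1+1=2 -> [2, 1, 6, 2]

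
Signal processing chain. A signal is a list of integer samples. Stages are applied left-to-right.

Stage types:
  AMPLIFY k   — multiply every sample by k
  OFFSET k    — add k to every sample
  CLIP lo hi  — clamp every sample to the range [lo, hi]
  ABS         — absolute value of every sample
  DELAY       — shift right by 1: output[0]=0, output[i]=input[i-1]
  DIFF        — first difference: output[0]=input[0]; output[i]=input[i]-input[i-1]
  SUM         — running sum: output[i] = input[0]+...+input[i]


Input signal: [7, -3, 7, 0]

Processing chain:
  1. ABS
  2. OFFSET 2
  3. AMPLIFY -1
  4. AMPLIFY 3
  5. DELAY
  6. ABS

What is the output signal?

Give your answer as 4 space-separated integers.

Answer: 0 27 15 27

Derivation:
Input: [7, -3, 7, 0]
Stage 1 (ABS): |7|=7, |-3|=3, |7|=7, |0|=0 -> [7, 3, 7, 0]
Stage 2 (OFFSET 2): 7+2=9, 3+2=5, 7+2=9, 0+2=2 -> [9, 5, 9, 2]
Stage 3 (AMPLIFY -1): 9*-1=-9, 5*-1=-5, 9*-1=-9, 2*-1=-2 -> [-9, -5, -9, -2]
Stage 4 (AMPLIFY 3): -9*3=-27, -5*3=-15, -9*3=-27, -2*3=-6 -> [-27, -15, -27, -6]
Stage 5 (DELAY): [0, -27, -15, -27] = [0, -27, -15, -27] -> [0, -27, -15, -27]
Stage 6 (ABS): |0|=0, |-27|=27, |-15|=15, |-27|=27 -> [0, 27, 15, 27]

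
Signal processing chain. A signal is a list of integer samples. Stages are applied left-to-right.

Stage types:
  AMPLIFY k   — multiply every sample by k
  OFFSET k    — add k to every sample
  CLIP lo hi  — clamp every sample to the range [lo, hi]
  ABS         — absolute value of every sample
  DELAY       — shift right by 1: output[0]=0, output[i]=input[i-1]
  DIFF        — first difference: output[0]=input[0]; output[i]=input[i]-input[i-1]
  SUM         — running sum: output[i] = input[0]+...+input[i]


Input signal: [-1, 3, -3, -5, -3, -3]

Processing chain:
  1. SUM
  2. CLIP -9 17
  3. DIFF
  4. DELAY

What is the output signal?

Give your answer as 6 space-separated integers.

Input: [-1, 3, -3, -5, -3, -3]
Stage 1 (SUM): sum[0..0]=-1, sum[0..1]=2, sum[0..2]=-1, sum[0..3]=-6, sum[0..4]=-9, sum[0..5]=-12 -> [-1, 2, -1, -6, -9, -12]
Stage 2 (CLIP -9 17): clip(-1,-9,17)=-1, clip(2,-9,17)=2, clip(-1,-9,17)=-1, clip(-6,-9,17)=-6, clip(-9,-9,17)=-9, clip(-12,-9,17)=-9 -> [-1, 2, -1, -6, -9, -9]
Stage 3 (DIFF): s[0]=-1, 2--1=3, -1-2=-3, -6--1=-5, -9--6=-3, -9--9=0 -> [-1, 3, -3, -5, -3, 0]
Stage 4 (DELAY): [0, -1, 3, -3, -5, -3] = [0, -1, 3, -3, -5, -3] -> [0, -1, 3, -3, -5, -3]

Answer: 0 -1 3 -3 -5 -3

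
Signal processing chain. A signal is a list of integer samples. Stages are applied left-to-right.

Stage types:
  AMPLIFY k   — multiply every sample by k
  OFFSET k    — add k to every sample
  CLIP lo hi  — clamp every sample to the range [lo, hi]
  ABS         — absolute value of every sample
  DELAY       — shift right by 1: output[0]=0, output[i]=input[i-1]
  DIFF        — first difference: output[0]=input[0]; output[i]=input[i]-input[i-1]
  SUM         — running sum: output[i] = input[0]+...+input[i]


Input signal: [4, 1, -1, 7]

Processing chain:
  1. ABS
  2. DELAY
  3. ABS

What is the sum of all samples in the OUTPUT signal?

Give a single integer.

Input: [4, 1, -1, 7]
Stage 1 (ABS): |4|=4, |1|=1, |-1|=1, |7|=7 -> [4, 1, 1, 7]
Stage 2 (DELAY): [0, 4, 1, 1] = [0, 4, 1, 1] -> [0, 4, 1, 1]
Stage 3 (ABS): |0|=0, |4|=4, |1|=1, |1|=1 -> [0, 4, 1, 1]
Output sum: 6

Answer: 6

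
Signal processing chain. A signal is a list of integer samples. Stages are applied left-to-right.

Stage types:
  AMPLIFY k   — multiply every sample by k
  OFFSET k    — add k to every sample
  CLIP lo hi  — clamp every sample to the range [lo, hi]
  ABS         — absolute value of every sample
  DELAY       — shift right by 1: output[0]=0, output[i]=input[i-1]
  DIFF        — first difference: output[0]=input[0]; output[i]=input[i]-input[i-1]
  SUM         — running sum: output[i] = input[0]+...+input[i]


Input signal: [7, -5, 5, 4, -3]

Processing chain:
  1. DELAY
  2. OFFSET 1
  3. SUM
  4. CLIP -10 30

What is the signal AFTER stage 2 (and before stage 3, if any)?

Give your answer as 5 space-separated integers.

Input: [7, -5, 5, 4, -3]
Stage 1 (DELAY): [0, 7, -5, 5, 4] = [0, 7, -5, 5, 4] -> [0, 7, -5, 5, 4]
Stage 2 (OFFSET 1): 0+1=1, 7+1=8, -5+1=-4, 5+1=6, 4+1=5 -> [1, 8, -4, 6, 5]

Answer: 1 8 -4 6 5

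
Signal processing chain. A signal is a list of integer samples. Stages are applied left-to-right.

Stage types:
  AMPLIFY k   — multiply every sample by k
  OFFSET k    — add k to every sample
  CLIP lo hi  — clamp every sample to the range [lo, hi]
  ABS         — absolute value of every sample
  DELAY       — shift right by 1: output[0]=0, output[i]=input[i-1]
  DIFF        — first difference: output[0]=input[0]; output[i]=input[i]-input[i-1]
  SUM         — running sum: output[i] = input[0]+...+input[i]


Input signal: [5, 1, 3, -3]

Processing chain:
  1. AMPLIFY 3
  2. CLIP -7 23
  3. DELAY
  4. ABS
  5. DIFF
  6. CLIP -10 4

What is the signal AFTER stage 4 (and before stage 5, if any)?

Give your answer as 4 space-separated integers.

Input: [5, 1, 3, -3]
Stage 1 (AMPLIFY 3): 5*3=15, 1*3=3, 3*3=9, -3*3=-9 -> [15, 3, 9, -9]
Stage 2 (CLIP -7 23): clip(15,-7,23)=15, clip(3,-7,23)=3, clip(9,-7,23)=9, clip(-9,-7,23)=-7 -> [15, 3, 9, -7]
Stage 3 (DELAY): [0, 15, 3, 9] = [0, 15, 3, 9] -> [0, 15, 3, 9]
Stage 4 (ABS): |0|=0, |15|=15, |3|=3, |9|=9 -> [0, 15, 3, 9]

Answer: 0 15 3 9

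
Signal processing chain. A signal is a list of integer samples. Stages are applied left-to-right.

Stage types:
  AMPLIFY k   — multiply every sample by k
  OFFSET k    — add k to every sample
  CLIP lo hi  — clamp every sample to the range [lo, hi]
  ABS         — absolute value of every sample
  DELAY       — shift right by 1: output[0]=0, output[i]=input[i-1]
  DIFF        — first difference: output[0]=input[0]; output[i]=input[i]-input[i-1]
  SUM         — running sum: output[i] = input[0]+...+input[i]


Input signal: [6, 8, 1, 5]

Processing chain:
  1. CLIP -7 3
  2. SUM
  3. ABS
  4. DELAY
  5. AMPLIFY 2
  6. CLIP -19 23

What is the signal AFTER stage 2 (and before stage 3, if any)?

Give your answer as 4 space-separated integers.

Input: [6, 8, 1, 5]
Stage 1 (CLIP -7 3): clip(6,-7,3)=3, clip(8,-7,3)=3, clip(1,-7,3)=1, clip(5,-7,3)=3 -> [3, 3, 1, 3]
Stage 2 (SUM): sum[0..0]=3, sum[0..1]=6, sum[0..2]=7, sum[0..3]=10 -> [3, 6, 7, 10]

Answer: 3 6 7 10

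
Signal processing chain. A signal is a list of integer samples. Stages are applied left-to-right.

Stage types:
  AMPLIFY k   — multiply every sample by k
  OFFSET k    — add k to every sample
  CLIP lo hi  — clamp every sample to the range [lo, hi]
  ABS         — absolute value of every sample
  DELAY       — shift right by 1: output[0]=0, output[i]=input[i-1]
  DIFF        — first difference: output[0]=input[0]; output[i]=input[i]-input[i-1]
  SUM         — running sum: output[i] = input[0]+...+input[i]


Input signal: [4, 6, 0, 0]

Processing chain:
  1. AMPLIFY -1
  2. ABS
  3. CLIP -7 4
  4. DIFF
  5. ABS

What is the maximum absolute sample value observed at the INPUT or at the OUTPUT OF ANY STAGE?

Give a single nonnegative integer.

Input: [4, 6, 0, 0] (max |s|=6)
Stage 1 (AMPLIFY -1): 4*-1=-4, 6*-1=-6, 0*-1=0, 0*-1=0 -> [-4, -6, 0, 0] (max |s|=6)
Stage 2 (ABS): |-4|=4, |-6|=6, |0|=0, |0|=0 -> [4, 6, 0, 0] (max |s|=6)
Stage 3 (CLIP -7 4): clip(4,-7,4)=4, clip(6,-7,4)=4, clip(0,-7,4)=0, clip(0,-7,4)=0 -> [4, 4, 0, 0] (max |s|=4)
Stage 4 (DIFF): s[0]=4, 4-4=0, 0-4=-4, 0-0=0 -> [4, 0, -4, 0] (max |s|=4)
Stage 5 (ABS): |4|=4, |0|=0, |-4|=4, |0|=0 -> [4, 0, 4, 0] (max |s|=4)
Overall max amplitude: 6

Answer: 6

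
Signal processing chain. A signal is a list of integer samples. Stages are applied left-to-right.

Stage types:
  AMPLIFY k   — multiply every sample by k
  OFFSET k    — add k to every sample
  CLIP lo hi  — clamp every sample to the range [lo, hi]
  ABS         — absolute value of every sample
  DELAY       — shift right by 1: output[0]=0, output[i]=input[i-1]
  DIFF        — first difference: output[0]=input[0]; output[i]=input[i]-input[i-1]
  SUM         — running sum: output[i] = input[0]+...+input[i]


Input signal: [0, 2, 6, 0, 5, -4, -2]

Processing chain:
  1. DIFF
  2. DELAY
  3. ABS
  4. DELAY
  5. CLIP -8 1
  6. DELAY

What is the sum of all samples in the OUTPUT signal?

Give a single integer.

Answer: 3

Derivation:
Input: [0, 2, 6, 0, 5, -4, -2]
Stage 1 (DIFF): s[0]=0, 2-0=2, 6-2=4, 0-6=-6, 5-0=5, -4-5=-9, -2--4=2 -> [0, 2, 4, -6, 5, -9, 2]
Stage 2 (DELAY): [0, 0, 2, 4, -6, 5, -9] = [0, 0, 2, 4, -6, 5, -9] -> [0, 0, 2, 4, -6, 5, -9]
Stage 3 (ABS): |0|=0, |0|=0, |2|=2, |4|=4, |-6|=6, |5|=5, |-9|=9 -> [0, 0, 2, 4, 6, 5, 9]
Stage 4 (DELAY): [0, 0, 0, 2, 4, 6, 5] = [0, 0, 0, 2, 4, 6, 5] -> [0, 0, 0, 2, 4, 6, 5]
Stage 5 (CLIP -8 1): clip(0,-8,1)=0, clip(0,-8,1)=0, clip(0,-8,1)=0, clip(2,-8,1)=1, clip(4,-8,1)=1, clip(6,-8,1)=1, clip(5,-8,1)=1 -> [0, 0, 0, 1, 1, 1, 1]
Stage 6 (DELAY): [0, 0, 0, 0, 1, 1, 1] = [0, 0, 0, 0, 1, 1, 1] -> [0, 0, 0, 0, 1, 1, 1]
Output sum: 3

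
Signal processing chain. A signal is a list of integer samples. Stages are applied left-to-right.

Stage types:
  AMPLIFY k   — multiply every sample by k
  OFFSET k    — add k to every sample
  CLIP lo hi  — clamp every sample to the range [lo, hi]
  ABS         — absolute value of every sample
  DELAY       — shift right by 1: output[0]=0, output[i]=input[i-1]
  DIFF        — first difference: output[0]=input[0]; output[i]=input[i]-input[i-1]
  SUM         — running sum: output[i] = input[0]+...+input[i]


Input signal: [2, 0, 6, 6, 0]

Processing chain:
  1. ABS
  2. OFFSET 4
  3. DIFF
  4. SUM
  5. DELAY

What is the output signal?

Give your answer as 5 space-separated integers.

Input: [2, 0, 6, 6, 0]
Stage 1 (ABS): |2|=2, |0|=0, |6|=6, |6|=6, |0|=0 -> [2, 0, 6, 6, 0]
Stage 2 (OFFSET 4): 2+4=6, 0+4=4, 6+4=10, 6+4=10, 0+4=4 -> [6, 4, 10, 10, 4]
Stage 3 (DIFF): s[0]=6, 4-6=-2, 10-4=6, 10-10=0, 4-10=-6 -> [6, -2, 6, 0, -6]
Stage 4 (SUM): sum[0..0]=6, sum[0..1]=4, sum[0..2]=10, sum[0..3]=10, sum[0..4]=4 -> [6, 4, 10, 10, 4]
Stage 5 (DELAY): [0, 6, 4, 10, 10] = [0, 6, 4, 10, 10] -> [0, 6, 4, 10, 10]

Answer: 0 6 4 10 10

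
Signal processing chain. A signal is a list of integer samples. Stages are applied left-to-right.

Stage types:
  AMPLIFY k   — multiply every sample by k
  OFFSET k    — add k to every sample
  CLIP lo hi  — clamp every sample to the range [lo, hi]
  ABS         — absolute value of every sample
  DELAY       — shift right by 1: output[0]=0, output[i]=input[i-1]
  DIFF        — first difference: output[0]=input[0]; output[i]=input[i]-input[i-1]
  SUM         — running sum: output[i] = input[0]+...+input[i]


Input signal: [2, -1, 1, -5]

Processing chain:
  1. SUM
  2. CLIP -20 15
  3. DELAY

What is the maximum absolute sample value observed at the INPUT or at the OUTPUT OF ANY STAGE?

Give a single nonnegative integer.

Input: [2, -1, 1, -5] (max |s|=5)
Stage 1 (SUM): sum[0..0]=2, sum[0..1]=1, sum[0..2]=2, sum[0..3]=-3 -> [2, 1, 2, -3] (max |s|=3)
Stage 2 (CLIP -20 15): clip(2,-20,15)=2, clip(1,-20,15)=1, clip(2,-20,15)=2, clip(-3,-20,15)=-3 -> [2, 1, 2, -3] (max |s|=3)
Stage 3 (DELAY): [0, 2, 1, 2] = [0, 2, 1, 2] -> [0, 2, 1, 2] (max |s|=2)
Overall max amplitude: 5

Answer: 5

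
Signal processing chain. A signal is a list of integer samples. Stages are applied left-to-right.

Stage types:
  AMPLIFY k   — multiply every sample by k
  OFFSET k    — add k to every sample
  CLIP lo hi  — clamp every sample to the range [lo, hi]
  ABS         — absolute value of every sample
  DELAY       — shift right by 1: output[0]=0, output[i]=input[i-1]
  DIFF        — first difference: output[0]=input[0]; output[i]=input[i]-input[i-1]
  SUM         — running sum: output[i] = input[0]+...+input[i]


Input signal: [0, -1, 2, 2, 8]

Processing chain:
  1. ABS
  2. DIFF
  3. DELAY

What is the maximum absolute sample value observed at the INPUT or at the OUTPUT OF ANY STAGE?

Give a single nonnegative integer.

Input: [0, -1, 2, 2, 8] (max |s|=8)
Stage 1 (ABS): |0|=0, |-1|=1, |2|=2, |2|=2, |8|=8 -> [0, 1, 2, 2, 8] (max |s|=8)
Stage 2 (DIFF): s[0]=0, 1-0=1, 2-1=1, 2-2=0, 8-2=6 -> [0, 1, 1, 0, 6] (max |s|=6)
Stage 3 (DELAY): [0, 0, 1, 1, 0] = [0, 0, 1, 1, 0] -> [0, 0, 1, 1, 0] (max |s|=1)
Overall max amplitude: 8

Answer: 8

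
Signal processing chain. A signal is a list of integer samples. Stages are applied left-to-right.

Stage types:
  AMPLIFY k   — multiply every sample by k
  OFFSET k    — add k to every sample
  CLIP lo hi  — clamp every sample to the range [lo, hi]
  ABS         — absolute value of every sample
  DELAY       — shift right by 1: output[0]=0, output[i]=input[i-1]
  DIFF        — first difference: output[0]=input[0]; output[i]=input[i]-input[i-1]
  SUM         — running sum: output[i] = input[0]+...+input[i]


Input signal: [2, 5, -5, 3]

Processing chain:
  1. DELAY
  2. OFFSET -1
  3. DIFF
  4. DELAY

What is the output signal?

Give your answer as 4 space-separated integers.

Answer: 0 -1 2 3

Derivation:
Input: [2, 5, -5, 3]
Stage 1 (DELAY): [0, 2, 5, -5] = [0, 2, 5, -5] -> [0, 2, 5, -5]
Stage 2 (OFFSET -1): 0+-1=-1, 2+-1=1, 5+-1=4, -5+-1=-6 -> [-1, 1, 4, -6]
Stage 3 (DIFF): s[0]=-1, 1--1=2, 4-1=3, -6-4=-10 -> [-1, 2, 3, -10]
Stage 4 (DELAY): [0, -1, 2, 3] = [0, -1, 2, 3] -> [0, -1, 2, 3]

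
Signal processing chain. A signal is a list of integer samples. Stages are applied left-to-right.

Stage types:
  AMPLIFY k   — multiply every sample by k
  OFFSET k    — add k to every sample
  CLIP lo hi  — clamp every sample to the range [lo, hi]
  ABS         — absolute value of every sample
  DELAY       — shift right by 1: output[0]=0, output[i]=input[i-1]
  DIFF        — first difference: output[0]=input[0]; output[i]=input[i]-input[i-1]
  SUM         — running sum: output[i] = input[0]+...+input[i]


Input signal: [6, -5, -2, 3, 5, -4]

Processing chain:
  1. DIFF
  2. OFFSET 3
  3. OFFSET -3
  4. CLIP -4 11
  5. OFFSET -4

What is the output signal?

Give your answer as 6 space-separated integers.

Input: [6, -5, -2, 3, 5, -4]
Stage 1 (DIFF): s[0]=6, -5-6=-11, -2--5=3, 3--2=5, 5-3=2, -4-5=-9 -> [6, -11, 3, 5, 2, -9]
Stage 2 (OFFSET 3): 6+3=9, -11+3=-8, 3+3=6, 5+3=8, 2+3=5, -9+3=-6 -> [9, -8, 6, 8, 5, -6]
Stage 3 (OFFSET -3): 9+-3=6, -8+-3=-11, 6+-3=3, 8+-3=5, 5+-3=2, -6+-3=-9 -> [6, -11, 3, 5, 2, -9]
Stage 4 (CLIP -4 11): clip(6,-4,11)=6, clip(-11,-4,11)=-4, clip(3,-4,11)=3, clip(5,-4,11)=5, clip(2,-4,11)=2, clip(-9,-4,11)=-4 -> [6, -4, 3, 5, 2, -4]
Stage 5 (OFFSET -4): 6+-4=2, -4+-4=-8, 3+-4=-1, 5+-4=1, 2+-4=-2, -4+-4=-8 -> [2, -8, -1, 1, -2, -8]

Answer: 2 -8 -1 1 -2 -8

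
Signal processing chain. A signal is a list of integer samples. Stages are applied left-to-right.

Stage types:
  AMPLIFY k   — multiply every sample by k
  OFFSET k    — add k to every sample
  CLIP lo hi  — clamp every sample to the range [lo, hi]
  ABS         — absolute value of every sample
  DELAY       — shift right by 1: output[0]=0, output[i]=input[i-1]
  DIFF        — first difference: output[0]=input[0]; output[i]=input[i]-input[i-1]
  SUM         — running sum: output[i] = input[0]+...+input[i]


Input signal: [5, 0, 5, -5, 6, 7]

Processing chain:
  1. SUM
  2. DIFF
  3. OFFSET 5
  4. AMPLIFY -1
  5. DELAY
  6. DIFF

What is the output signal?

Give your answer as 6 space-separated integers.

Input: [5, 0, 5, -5, 6, 7]
Stage 1 (SUM): sum[0..0]=5, sum[0..1]=5, sum[0..2]=10, sum[0..3]=5, sum[0..4]=11, sum[0..5]=18 -> [5, 5, 10, 5, 11, 18]
Stage 2 (DIFF): s[0]=5, 5-5=0, 10-5=5, 5-10=-5, 11-5=6, 18-11=7 -> [5, 0, 5, -5, 6, 7]
Stage 3 (OFFSET 5): 5+5=10, 0+5=5, 5+5=10, -5+5=0, 6+5=11, 7+5=12 -> [10, 5, 10, 0, 11, 12]
Stage 4 (AMPLIFY -1): 10*-1=-10, 5*-1=-5, 10*-1=-10, 0*-1=0, 11*-1=-11, 12*-1=-12 -> [-10, -5, -10, 0, -11, -12]
Stage 5 (DELAY): [0, -10, -5, -10, 0, -11] = [0, -10, -5, -10, 0, -11] -> [0, -10, -5, -10, 0, -11]
Stage 6 (DIFF): s[0]=0, -10-0=-10, -5--10=5, -10--5=-5, 0--10=10, -11-0=-11 -> [0, -10, 5, -5, 10, -11]

Answer: 0 -10 5 -5 10 -11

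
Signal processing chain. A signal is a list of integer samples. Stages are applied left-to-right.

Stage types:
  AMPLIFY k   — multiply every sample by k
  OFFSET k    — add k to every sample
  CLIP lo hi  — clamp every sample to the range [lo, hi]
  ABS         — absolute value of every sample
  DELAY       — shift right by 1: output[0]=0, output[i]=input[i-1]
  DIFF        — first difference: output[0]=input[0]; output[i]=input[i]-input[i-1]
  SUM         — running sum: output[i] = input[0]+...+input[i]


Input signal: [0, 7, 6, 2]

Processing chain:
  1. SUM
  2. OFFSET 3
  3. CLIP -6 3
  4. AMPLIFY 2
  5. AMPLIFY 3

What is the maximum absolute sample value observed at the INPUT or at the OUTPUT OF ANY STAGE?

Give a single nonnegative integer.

Input: [0, 7, 6, 2] (max |s|=7)
Stage 1 (SUM): sum[0..0]=0, sum[0..1]=7, sum[0..2]=13, sum[0..3]=15 -> [0, 7, 13, 15] (max |s|=15)
Stage 2 (OFFSET 3): 0+3=3, 7+3=10, 13+3=16, 15+3=18 -> [3, 10, 16, 18] (max |s|=18)
Stage 3 (CLIP -6 3): clip(3,-6,3)=3, clip(10,-6,3)=3, clip(16,-6,3)=3, clip(18,-6,3)=3 -> [3, 3, 3, 3] (max |s|=3)
Stage 4 (AMPLIFY 2): 3*2=6, 3*2=6, 3*2=6, 3*2=6 -> [6, 6, 6, 6] (max |s|=6)
Stage 5 (AMPLIFY 3): 6*3=18, 6*3=18, 6*3=18, 6*3=18 -> [18, 18, 18, 18] (max |s|=18)
Overall max amplitude: 18

Answer: 18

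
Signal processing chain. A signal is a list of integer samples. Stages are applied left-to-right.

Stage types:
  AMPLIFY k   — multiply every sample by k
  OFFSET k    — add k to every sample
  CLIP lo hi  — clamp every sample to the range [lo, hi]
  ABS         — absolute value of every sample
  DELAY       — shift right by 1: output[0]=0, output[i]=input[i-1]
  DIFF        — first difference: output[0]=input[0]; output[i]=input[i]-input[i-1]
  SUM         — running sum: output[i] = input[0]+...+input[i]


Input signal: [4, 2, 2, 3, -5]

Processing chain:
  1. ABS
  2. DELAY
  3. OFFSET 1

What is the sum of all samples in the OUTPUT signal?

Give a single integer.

Input: [4, 2, 2, 3, -5]
Stage 1 (ABS): |4|=4, |2|=2, |2|=2, |3|=3, |-5|=5 -> [4, 2, 2, 3, 5]
Stage 2 (DELAY): [0, 4, 2, 2, 3] = [0, 4, 2, 2, 3] -> [0, 4, 2, 2, 3]
Stage 3 (OFFSET 1): 0+1=1, 4+1=5, 2+1=3, 2+1=3, 3+1=4 -> [1, 5, 3, 3, 4]
Output sum: 16

Answer: 16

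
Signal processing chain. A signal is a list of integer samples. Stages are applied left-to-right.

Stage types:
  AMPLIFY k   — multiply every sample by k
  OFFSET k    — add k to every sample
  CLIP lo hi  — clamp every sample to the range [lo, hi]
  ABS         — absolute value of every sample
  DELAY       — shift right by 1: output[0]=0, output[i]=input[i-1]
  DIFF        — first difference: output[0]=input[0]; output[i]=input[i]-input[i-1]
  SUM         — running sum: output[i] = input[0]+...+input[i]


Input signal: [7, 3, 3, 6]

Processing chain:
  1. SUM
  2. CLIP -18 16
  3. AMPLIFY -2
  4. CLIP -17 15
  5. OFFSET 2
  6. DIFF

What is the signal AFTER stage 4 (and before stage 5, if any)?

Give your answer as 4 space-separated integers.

Answer: -14 -17 -17 -17

Derivation:
Input: [7, 3, 3, 6]
Stage 1 (SUM): sum[0..0]=7, sum[0..1]=10, sum[0..2]=13, sum[0..3]=19 -> [7, 10, 13, 19]
Stage 2 (CLIP -18 16): clip(7,-18,16)=7, clip(10,-18,16)=10, clip(13,-18,16)=13, clip(19,-18,16)=16 -> [7, 10, 13, 16]
Stage 3 (AMPLIFY -2): 7*-2=-14, 10*-2=-20, 13*-2=-26, 16*-2=-32 -> [-14, -20, -26, -32]
Stage 4 (CLIP -17 15): clip(-14,-17,15)=-14, clip(-20,-17,15)=-17, clip(-26,-17,15)=-17, clip(-32,-17,15)=-17 -> [-14, -17, -17, -17]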